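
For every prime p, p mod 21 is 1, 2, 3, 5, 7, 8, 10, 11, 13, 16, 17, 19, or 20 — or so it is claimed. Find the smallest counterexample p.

p = 67

For p = 2, 3, 5, 7, …, 53, 59, 61 the conclusion holds.
p = 67: 67 mod 21 = 4 — not in {1, 2, 3, 5, 7, 8, 10, 11, 13, 16, 17, 19, 20}.
Hence p = 67 is a counterexample.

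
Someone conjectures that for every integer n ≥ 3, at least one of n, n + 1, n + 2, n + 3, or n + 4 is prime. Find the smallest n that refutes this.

n = 24

The first 21 eligible values, up to n = 23, all satisfy the conclusion.
n = 24: 24 = 2 × 12; 25 = 5 × 5; 26 = 2 × 13; 27 = 3 × 9; 28 = 2 × 14 — all composite.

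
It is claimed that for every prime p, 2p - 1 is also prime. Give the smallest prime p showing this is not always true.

A counterexample is any prime p such that 2p - 1 is not prime; we check each in order.
For p = 2, 3 the conclusion holds.
p = 5: 2p - 1 = 9 = 3 × 3, not prime.
Hence p = 5 is a counterexample.

p = 5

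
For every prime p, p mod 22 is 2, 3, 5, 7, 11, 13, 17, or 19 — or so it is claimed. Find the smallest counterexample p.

A counterexample is any prime p such that the claim fails; we check each in order.
p = 2: 2 mod 22 = 2.
p = 3: 3 mod 22 = 3.
p = 5: 5 mod 22 = 5.
p = 7: 7 mod 22 = 7.
p = 11: 11 mod 22 = 11.
p = 13: 13 mod 22 = 13.
p = 17: 17 mod 22 = 17.
p = 19: 19 mod 22 = 19.
p = 23: 23 mod 22 = 1 — not in {2, 3, 5, 7, 11, 13, 17, 19}.
So p = 23 is the smallest counterexample.

p = 23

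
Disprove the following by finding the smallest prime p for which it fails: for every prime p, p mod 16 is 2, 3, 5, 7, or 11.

A counterexample is any prime p such that the claim fails; we check each in order.
The first 5 eligible values, up to p = 11, all satisfy the conclusion.
p = 13: 13 mod 16 = 13 — not in {2, 3, 5, 7, 11}.

p = 13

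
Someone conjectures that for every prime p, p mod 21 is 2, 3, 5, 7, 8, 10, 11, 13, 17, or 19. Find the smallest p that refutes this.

The first 11 eligible values, up to p = 31, all satisfy the conclusion.
p = 37: 37 mod 21 = 16 — not in {2, 3, 5, 7, 8, 10, 11, 13, 17, 19}.

p = 37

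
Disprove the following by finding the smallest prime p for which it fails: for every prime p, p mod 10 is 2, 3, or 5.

A counterexample is any prime p such that the claim fails; we check each in order.
For p = 2, 3, 5 the conclusion holds.
p = 7: 7 mod 10 = 7 — not in {2, 3, 5}.
Hence p = 7 is a counterexample.

p = 7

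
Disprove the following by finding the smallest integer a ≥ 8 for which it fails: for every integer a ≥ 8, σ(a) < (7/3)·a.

a = 8: σ(8) = 15; 15 < 56/3.
a = 9: σ(9) = 13; 13 < 21.
a = 10: σ(10) = 18; 18 < 70/3.
a = 11: σ(11) = 12; 12 < 77/3.
a = 12: σ(12) = 28; 28 ≥ 28.

a = 12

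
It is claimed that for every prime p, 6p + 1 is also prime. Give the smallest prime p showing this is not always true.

p = 19

We need the least prime p for which 6p + 1 is not prime.
The first 7 eligible values, up to p = 17, all satisfy the conclusion.
p = 19: 6p + 1 = 115 = 5 × 23, not prime.
Thus p = 19 disproves the claim, and no smaller p works.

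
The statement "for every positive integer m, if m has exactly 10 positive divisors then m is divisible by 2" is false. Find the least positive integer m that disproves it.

For m = 48, 80, 112, 162, 176, 208, 272, 304, 368 the conclusion holds.
m = 405: τ(405) = 10; 405 mod 2 = 1.

m = 405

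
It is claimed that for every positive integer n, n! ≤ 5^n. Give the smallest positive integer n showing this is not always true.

n = 12

For n = 1, 2, 3, 4, …, 9, 10, 11 the conclusion holds.
n = 12: n! = 479001600 and 5^n = 244140625, so 479001600 > 244140625.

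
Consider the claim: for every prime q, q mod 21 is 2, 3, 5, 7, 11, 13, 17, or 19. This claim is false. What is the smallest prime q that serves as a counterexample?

Check each prime q in order until the claim fails.
For q = 2, 3, 5, 7, 11, 13, 17, 19, 23 the conclusion holds.
q = 29: 29 mod 21 = 8 — not in {2, 3, 5, 7, 11, 13, 17, 19}.
Hence q = 29 is a counterexample.

q = 29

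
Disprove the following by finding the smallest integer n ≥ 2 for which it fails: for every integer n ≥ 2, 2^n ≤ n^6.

For n = 2, 3, 4, 5, …, 27, 28, 29 the conclusion holds.
n = 30: 2^n = 1073741824 and n^6 = 729000000, so 1073741824 > 729000000.
Hence n = 30 is a counterexample.

n = 30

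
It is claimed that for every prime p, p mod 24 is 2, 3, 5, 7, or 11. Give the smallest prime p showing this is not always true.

We need the least prime p for which the claim fails.
p = 2: 2 mod 24 = 2.
p = 3: 3 mod 24 = 3.
p = 5: 5 mod 24 = 5.
p = 7: 7 mod 24 = 7.
p = 11: 11 mod 24 = 11.
p = 13: 13 mod 24 = 13 — not in {2, 3, 5, 7, 11}.

p = 13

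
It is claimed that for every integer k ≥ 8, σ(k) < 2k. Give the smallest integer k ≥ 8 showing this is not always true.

Check each integer k ≥ 8 in order until the claim fails.
The first 4 eligible values, up to k = 11, all satisfy the conclusion.
k = 12: σ(12) = 28; 28 ≥ 24.
Hence k = 12 is a counterexample.

k = 12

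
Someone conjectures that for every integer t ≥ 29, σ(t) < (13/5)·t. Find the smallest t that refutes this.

t = 60

We need the least integer t ≥ 29 for which the claim fails.
For t = 29, 30, 31, 32, …, 57, 58, 59 the conclusion holds.
t = 60: σ(60) = 168; 168 ≥ 156.
Thus t = 60 disproves the claim, and no smaller t works.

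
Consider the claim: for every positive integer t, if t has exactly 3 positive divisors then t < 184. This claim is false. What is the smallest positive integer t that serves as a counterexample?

t = 289

t = 4: τ(4) = 3; 4 < 184.
t = 9: τ(9) = 3; 9 < 184.
t = 25: τ(25) = 3; 25 < 184.
t = 49: τ(49) = 3; 49 < 184.
t = 121: τ(121) = 3; 121 < 184.
t = 169: τ(169) = 3; 169 < 184.
t = 289: τ(289) = 3; 289 ≥ 184.
Thus t = 289 disproves the claim, and no smaller t works.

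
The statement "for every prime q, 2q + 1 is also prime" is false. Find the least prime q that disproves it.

For q = 2, 3, 5 the conclusion holds.
q = 7: 2q + 1 = 15 = 3 × 5, not prime.

q = 7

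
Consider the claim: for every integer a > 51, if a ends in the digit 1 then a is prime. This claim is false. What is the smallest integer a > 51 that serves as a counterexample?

We need the least integer a > 51 for which a ends in the digit 1 but a is not prime.
For a = 61, 71 the conclusion holds.
a = 81: 81 ends in 1; 81 = 3 × 27, composite.

a = 81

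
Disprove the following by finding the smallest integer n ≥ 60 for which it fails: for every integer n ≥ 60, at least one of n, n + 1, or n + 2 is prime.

n = 62

Check each integer n ≥ 60 in order until n, n + 1, n + 2 are all composite.
n = 60: 61 is prime.
n = 61: 61 is prime.
n = 62: 62 = 2 × 31; 63 = 3 × 21; 64 = 2 × 32 — all composite.
Thus n = 62 disproves the claim, and no smaller n works.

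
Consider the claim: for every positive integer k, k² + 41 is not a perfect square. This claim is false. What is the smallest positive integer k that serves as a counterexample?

Check each positive integer k in order until k² + 41 is a perfect square.
For k = 1, 2, 3, 4, …, 17, 18, 19 the conclusion holds.
k = 20: 20² + 41 = 441 = 21², a perfect square.

k = 20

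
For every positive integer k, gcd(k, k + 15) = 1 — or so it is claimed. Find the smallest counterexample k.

A counterexample is any positive integer k such that gcd(k, k + 15) > 1; we check each in order.
For k = 1, 2 the conclusion holds.
k = 3: gcd(3, 18) = 3.
So k = 3 is the smallest counterexample.

k = 3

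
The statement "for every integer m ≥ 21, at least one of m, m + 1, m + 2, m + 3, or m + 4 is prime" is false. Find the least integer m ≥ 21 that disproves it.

Check each integer m ≥ 21 in order until m, m + 1, m + 2, m + 3, m + 4 are all composite.
m = 21: 23 is prime.
m = 22: 23 is prime.
m = 23: 23 is prime.
m = 24: 24 = 2 × 12; 25 = 5 × 5; 26 = 2 × 13; 27 = 3 × 9; 28 = 2 × 14 — all composite.

m = 24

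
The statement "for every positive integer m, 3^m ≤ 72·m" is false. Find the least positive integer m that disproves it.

We need the least positive integer m for which 3^m > 72·m.
The first 5 eligible values, up to m = 5, all satisfy the conclusion.
m = 6: 3^m = 729 and 72·m = 432, so 729 > 432.
Hence m = 6 is a counterexample.

m = 6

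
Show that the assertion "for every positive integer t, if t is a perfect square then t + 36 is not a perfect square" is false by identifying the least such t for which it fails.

A counterexample is any positive integer t such that t is a perfect square but t + 36 is a perfect square; we check each in order.
t = 1: 1 + 36 = 37, not a perfect square.
t = 4: 4 + 36 = 40, not a perfect square.
t = 9: 9 + 36 = 45, not a perfect square.
t = 16: 16 + 36 = 52, not a perfect square.
t = 25: 25 + 36 = 61, not a perfect square.
t = 36: 36 + 36 = 72, not a perfect square.
t = 49: 49 + 36 = 85, not a perfect square.
t = 64: 64 = 8² and 64 + 36 = 100 = 10².

t = 64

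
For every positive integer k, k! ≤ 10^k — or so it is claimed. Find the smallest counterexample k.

For k = 1, 2, 3, 4, …, 22, 23, 24 the conclusion holds.
k = 25: k! = 15511210043330985984000000 and 10^k = 10000000000000000000000000, so 15511210043330985984000000 > 10000000000000000000000000.
Hence k = 25 is a counterexample.

k = 25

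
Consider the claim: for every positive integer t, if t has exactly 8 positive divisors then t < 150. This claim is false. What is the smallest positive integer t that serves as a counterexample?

We need the least positive integer t for which t has exactly 8 positive divisors but the claim fails.
For t = 24, 30, 40, 42, …, 135, 136, 138 the conclusion holds.
t = 152: τ(152) = 8; 152 ≥ 150.
Hence t = 152 is a counterexample.

t = 152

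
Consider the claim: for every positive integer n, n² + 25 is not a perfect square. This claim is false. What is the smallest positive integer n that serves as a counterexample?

n = 12

A counterexample is any positive integer n such that n² + 25 is a perfect square; we check each in order.
For n = 1, 2, 3, 4, …, 9, 10, 11 the conclusion holds.
n = 12: 12² + 25 = 169 = 13², a perfect square.
So n = 12 is the smallest counterexample.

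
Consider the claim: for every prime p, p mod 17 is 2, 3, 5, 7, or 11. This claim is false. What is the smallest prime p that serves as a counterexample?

Check each prime p in order until the claim fails.
The first 5 eligible values, up to p = 11, all satisfy the conclusion.
p = 13: 13 mod 17 = 13 — not in {2, 3, 5, 7, 11}.

p = 13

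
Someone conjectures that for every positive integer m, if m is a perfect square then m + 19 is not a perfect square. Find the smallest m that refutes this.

The first 8 eligible values, up to m = 64, all satisfy the conclusion.
m = 81: 81 = 9² and 81 + 19 = 100 = 10².
So m = 81 is the smallest counterexample.

m = 81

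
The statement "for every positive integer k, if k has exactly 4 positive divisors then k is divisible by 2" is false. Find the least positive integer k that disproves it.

We need the least positive integer k for which k has exactly 4 positive divisors but k is not divisible by 2.
k = 6: τ(6) = 4; 6 mod 2 = 0.
k = 8: τ(8) = 4; 8 mod 2 = 0.
k = 10: τ(10) = 4; 10 mod 2 = 0.
k = 14: τ(14) = 4; 14 mod 2 = 0.
k = 15: τ(15) = 4; 15 mod 2 = 1.

k = 15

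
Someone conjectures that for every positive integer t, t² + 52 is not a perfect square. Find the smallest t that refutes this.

t = 12

A counterexample is any positive integer t such that t² + 52 is a perfect square; we check each in order.
For t = 1, 2, 3, 4, …, 9, 10, 11 the conclusion holds.
t = 12: 12² + 52 = 196 = 14², a perfect square.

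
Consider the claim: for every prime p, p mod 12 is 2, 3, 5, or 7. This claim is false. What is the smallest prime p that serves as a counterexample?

Check each prime p in order until the claim fails.
For p = 2, 3, 5, 7 the conclusion holds.
p = 11: 11 mod 12 = 11 — not in {2, 3, 5, 7}.
Thus p = 11 disproves the claim, and no smaller p works.

p = 11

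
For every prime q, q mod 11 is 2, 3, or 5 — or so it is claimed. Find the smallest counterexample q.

q = 7

We need the least prime q for which the claim fails.
For q = 2, 3, 5 the conclusion holds.
q = 7: 7 mod 11 = 7 — not in {2, 3, 5}.
So q = 7 is the smallest counterexample.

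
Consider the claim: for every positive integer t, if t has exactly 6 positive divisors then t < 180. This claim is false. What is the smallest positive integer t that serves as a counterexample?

The first 26 eligible values, up to t = 175, all satisfy the conclusion.
t = 188: τ(188) = 6; 188 ≥ 180.
Thus t = 188 disproves the claim, and no smaller t works.

t = 188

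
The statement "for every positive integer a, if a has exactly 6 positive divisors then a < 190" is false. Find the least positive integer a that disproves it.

Check each positive integer a in order until a has exactly 6 positive divisors but the claim fails.
The first 27 eligible values, up to a = 188, all satisfy the conclusion.
a = 207: τ(207) = 6; 207 ≥ 190.
Thus a = 207 disproves the claim, and no smaller a works.

a = 207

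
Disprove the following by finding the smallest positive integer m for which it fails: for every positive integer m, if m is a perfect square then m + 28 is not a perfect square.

Check each positive integer m in order until m is a perfect square but m + 28 is a perfect square.
The first 5 eligible values, up to m = 25, all satisfy the conclusion.
m = 36: 36 = 6² and 36 + 28 = 64 = 8².
So m = 36 is the smallest counterexample.

m = 36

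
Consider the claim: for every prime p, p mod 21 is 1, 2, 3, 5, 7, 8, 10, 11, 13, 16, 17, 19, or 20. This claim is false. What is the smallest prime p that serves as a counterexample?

p = 67

We need the least prime p for which the claim fails.
For p = 2, 3, 5, 7, …, 53, 59, 61 the conclusion holds.
p = 67: 67 mod 21 = 4 — not in {1, 2, 3, 5, 7, 8, 10, 11, 13, 16, 17, 19, 20}.
So p = 67 is the smallest counterexample.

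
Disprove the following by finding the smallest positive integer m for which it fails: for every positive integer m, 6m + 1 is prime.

A counterexample is any positive integer m such that 6m + 1 is not prime; we check each in order.
For m = 1, 2, 3 the conclusion holds.
m = 4: 6m + 1 = 25 = 5 × 5, composite.
Thus m = 4 disproves the claim, and no smaller m works.

m = 4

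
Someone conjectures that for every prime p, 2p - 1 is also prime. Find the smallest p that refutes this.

p = 5

A counterexample is any prime p such that 2p - 1 is not prime; we check each in order.
p = 2: 2p - 1 = 3, prime.
p = 3: 2p - 1 = 5, prime.
p = 5: 2p - 1 = 9 = 3 × 3, not prime.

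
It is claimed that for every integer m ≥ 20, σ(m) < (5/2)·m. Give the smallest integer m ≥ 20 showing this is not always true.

The first 4 eligible values, up to m = 23, all satisfy the conclusion.
m = 24: σ(24) = 60; 60 ≥ 60.

m = 24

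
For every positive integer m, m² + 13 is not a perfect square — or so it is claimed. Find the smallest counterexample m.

m = 6

Check each positive integer m in order until m² + 13 is a perfect square.
m = 1: 1² + 13 = 14, not a perfect square.
m = 2: 2² + 13 = 17, not a perfect square.
m = 3: 3² + 13 = 22, not a perfect square.
m = 4: 4² + 13 = 29, not a perfect square.
m = 5: 5² + 13 = 38, not a perfect square.
m = 6: 6² + 13 = 49 = 7², a perfect square.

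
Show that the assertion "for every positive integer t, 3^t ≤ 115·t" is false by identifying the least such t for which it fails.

For t = 1, 2, 3, 4, 5 the conclusion holds.
t = 6: 3^t = 729 and 115·t = 690, so 729 > 690.
So t = 6 is the smallest counterexample.

t = 6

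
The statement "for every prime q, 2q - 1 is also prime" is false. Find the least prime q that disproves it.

q = 5

We need the least prime q for which 2q - 1 is not prime.
q = 2: 2q - 1 = 3, prime.
q = 3: 2q - 1 = 5, prime.
q = 5: 2q - 1 = 9 = 3 × 3, not prime.
So q = 5 is the smallest counterexample.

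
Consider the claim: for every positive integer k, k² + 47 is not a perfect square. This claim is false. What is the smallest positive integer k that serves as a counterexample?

k = 23

For k = 1, 2, 3, 4, …, 20, 21, 22 the conclusion holds.
k = 23: 23² + 47 = 576 = 24², a perfect square.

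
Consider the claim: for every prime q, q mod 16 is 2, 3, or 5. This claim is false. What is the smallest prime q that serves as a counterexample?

A counterexample is any prime q such that the claim fails; we check each in order.
q = 2: 2 mod 16 = 2.
q = 3: 3 mod 16 = 3.
q = 5: 5 mod 16 = 5.
q = 7: 7 mod 16 = 7 — not in {2, 3, 5}.

q = 7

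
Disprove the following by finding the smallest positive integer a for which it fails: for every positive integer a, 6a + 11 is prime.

a = 4

a = 1: 6a + 11 = 17, prime.
a = 2: 6a + 11 = 23, prime.
a = 3: 6a + 11 = 29, prime.
a = 4: 6a + 11 = 35 = 5 × 7, composite.
Thus a = 4 disproves the claim, and no smaller a works.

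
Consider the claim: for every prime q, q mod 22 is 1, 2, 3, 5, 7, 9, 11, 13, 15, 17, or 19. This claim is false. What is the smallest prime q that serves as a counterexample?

A counterexample is any prime q such that the claim fails; we check each in order.
The first 13 eligible values, up to q = 41, all satisfy the conclusion.
q = 43: 43 mod 22 = 21 — not in {1, 2, 3, 5, 7, 9, 11, 13, 15, 17, 19}.

q = 43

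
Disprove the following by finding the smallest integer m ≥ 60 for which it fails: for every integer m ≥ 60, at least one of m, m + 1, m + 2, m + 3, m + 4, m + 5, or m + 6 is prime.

Check each integer m ≥ 60 in order until m, m + 1, m + 2, m + 3, m + 4, m + 5, m + 6 are all composite.
For m = 60, 61, 62, 63, …, 87, 88, 89 the conclusion holds.
m = 90: 90 = 2 × 45; 91 = 7 × 13; 92 = 2 × 46; 93 = 3 × 31; 94 = 2 × 47; 95 = 5 × 19; 96 = 2 × 48 — all composite.
Thus m = 90 disproves the claim, and no smaller m works.

m = 90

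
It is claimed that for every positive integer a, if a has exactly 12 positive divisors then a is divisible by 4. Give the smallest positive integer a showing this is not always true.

a = 90

We need the least positive integer a for which a has exactly 12 positive divisors but a is not divisible by 4.
For a = 60, 72, 84 the conclusion holds.
a = 90: τ(90) = 12; 90 mod 4 = 2.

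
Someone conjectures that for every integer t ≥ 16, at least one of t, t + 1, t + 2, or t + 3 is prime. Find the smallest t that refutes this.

t = 24

A counterexample is any integer t ≥ 16 such that t, t + 1, t + 2, t + 3 are all composite; we check each in order.
t = 16: 17 is prime.
t = 17: 17 is prime.
t = 18: 19 is prime.
t = 19: 19 is prime.
t = 20: 23 is prime.
t = 21: 23 is prime.
t = 22: 23 is prime.
t = 23: 23 is prime.
t = 24: 24 = 2 × 12; 25 = 5 × 5; 26 = 2 × 13; 27 = 3 × 9 — all composite.
So t = 24 is the smallest counterexample.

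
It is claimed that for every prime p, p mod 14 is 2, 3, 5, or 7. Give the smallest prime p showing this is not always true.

p = 2: 2 mod 14 = 2.
p = 3: 3 mod 14 = 3.
p = 5: 5 mod 14 = 5.
p = 7: 7 mod 14 = 7.
p = 11: 11 mod 14 = 11 — not in {2, 3, 5, 7}.

p = 11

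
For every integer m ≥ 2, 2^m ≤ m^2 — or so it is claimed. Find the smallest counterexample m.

m = 5

For m = 2, 3, 4 the conclusion holds.
m = 5: 2^m = 32 and m^2 = 25, so 32 > 25.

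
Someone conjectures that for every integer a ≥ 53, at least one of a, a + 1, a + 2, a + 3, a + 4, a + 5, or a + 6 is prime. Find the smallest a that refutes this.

For a = 53, 54, 55, 56, …, 87, 88, 89 the conclusion holds.
a = 90: 90 = 2 × 45; 91 = 7 × 13; 92 = 2 × 46; 93 = 3 × 31; 94 = 2 × 47; 95 = 5 × 19; 96 = 2 × 48 — all composite.

a = 90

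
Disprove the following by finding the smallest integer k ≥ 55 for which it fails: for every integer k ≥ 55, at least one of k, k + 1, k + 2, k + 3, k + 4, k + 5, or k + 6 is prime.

k = 90

We need the least integer k ≥ 55 for which k, k + 1, k + 2, k + 3, k + 4, k + 5, k + 6 are all composite.
For k = 55, 56, 57, 58, …, 87, 88, 89 the conclusion holds.
k = 90: 90 = 2 × 45; 91 = 7 × 13; 92 = 2 × 46; 93 = 3 × 31; 94 = 2 × 47; 95 = 5 × 19; 96 = 2 × 48 — all composite.
Hence k = 90 is a counterexample.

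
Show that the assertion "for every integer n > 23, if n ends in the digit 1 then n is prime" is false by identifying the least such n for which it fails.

n = 51

A counterexample is any integer n > 23 such that n ends in the digit 1 but n is not prime; we check each in order.
For n = 31, 41 the conclusion holds.
n = 51: 51 ends in 1; 51 = 3 × 17, composite.
So n = 51 is the smallest counterexample.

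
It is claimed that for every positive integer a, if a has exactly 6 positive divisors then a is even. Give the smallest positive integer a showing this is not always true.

We need the least positive integer a for which a has exactly 6 positive divisors but a is odd.
a = 12: divisors of 12: 1, 2, 3, 4, 6, 12; 12 is even.
a = 18: divisors of 18: 1, 2, 3, 6, 9, 18; 18 is even.
a = 20: divisors of 20: 1, 2, 4, 5, 10, 20; 20 is even.
a = 28: divisors of 28: 1, 2, 4, 7, 14, 28; 28 is even.
a = 32: divisors of 32: 1, 2, 4, 8, 16, 32; 32 is even.
a = 44: divisors of 44: 1, 2, 4, 11, 22, 44; 44 is even.
a = 45: divisors of 45: 1, 3, 5, 9, 15, 45; 45 is odd.
Hence a = 45 is a counterexample.

a = 45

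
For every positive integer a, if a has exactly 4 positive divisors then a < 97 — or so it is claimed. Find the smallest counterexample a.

For a = 6, 8, 10, 14, …, 93, 94, 95 the conclusion holds.
a = 106: τ(106) = 4; 106 ≥ 97.
Hence a = 106 is a counterexample.

a = 106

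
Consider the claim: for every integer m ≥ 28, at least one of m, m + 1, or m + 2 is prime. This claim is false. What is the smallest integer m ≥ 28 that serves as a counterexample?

m = 32

We need the least integer m ≥ 28 for which m, m + 1, m + 2 are all composite.
m = 28: 29 is prime.
m = 29: 29 is prime.
m = 30: 31 is prime.
m = 31: 31 is prime.
m = 32: 32 = 2 × 16; 33 = 3 × 11; 34 = 2 × 17 — all composite.
Hence m = 32 is a counterexample.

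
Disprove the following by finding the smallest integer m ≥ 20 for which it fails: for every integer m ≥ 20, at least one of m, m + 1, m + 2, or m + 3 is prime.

m = 24

The first 4 eligible values, up to m = 23, all satisfy the conclusion.
m = 24: 24 = 2 × 12; 25 = 5 × 5; 26 = 2 × 13; 27 = 3 × 9 — all composite.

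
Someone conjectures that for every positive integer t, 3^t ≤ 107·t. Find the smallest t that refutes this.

The first 5 eligible values, up to t = 5, all satisfy the conclusion.
t = 6: 3^t = 729 and 107·t = 642, so 729 > 642.
Hence t = 6 is a counterexample.

t = 6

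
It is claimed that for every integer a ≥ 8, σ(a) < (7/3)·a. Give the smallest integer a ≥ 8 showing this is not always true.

a = 12

A counterexample is any integer a ≥ 8 such that the claim fails; we check each in order.
The first 4 eligible values, up to a = 11, all satisfy the conclusion.
a = 12: σ(12) = 28; 28 ≥ 28.
So a = 12 is the smallest counterexample.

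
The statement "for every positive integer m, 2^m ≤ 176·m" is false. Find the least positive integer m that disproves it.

m = 11

Check each positive integer m in order until 2^m > 176·m.
For m = 1, 2, 3, 4, 5, 6, 7, 8, 9, 10 the conclusion holds.
m = 11: 2^m = 2048 and 176·m = 1936, so 2048 > 1936.
Hence m = 11 is a counterexample.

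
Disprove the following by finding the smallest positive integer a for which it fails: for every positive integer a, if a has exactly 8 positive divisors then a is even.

Check each positive integer a in order until a has exactly 8 positive divisors but a is odd.
The first 12 eligible values, up to a = 104, all satisfy the conclusion.
a = 105: divisors of 105: 1, 3, 5, 7, 15, 21, 35, 105; 105 is odd.
Hence a = 105 is a counterexample.

a = 105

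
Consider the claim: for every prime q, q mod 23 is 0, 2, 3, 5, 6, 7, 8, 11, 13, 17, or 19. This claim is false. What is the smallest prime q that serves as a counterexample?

Check each prime q in order until the claim fails.
The first 11 eligible values, up to q = 31, all satisfy the conclusion.
q = 37: 37 mod 23 = 14 — not in {0, 2, 3, 5, 6, 7, 8, 11, 13, 17, 19}.
So q = 37 is the smallest counterexample.

q = 37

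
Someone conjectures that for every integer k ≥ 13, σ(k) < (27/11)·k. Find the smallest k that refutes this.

k = 24

Check each integer k ≥ 13 in order until the claim fails.
The first 11 eligible values, up to k = 23, all satisfy the conclusion.
k = 24: σ(24) = 60; 60 ≥ 648/11.
Hence k = 24 is a counterexample.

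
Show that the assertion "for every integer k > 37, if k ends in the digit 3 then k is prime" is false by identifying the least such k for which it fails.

k = 63

A counterexample is any integer k > 37 such that k ends in the digit 3 but k is not prime; we check each in order.
For k = 43, 53 the conclusion holds.
k = 63: 63 ends in 3; 63 = 3 × 21, composite.
Hence k = 63 is a counterexample.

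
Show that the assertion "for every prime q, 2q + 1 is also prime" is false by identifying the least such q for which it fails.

q = 7

We need the least prime q for which 2q + 1 is not prime.
For q = 2, 3, 5 the conclusion holds.
q = 7: 2q + 1 = 15 = 3 × 5, not prime.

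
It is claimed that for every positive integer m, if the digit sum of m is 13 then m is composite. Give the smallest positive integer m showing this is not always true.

m = 67

We need the least positive integer m for which the digit sum of m is 13 but m is prime.
m = 49: digit sum 13; 49 is composite.
m = 58: digit sum 13; 58 is composite.
m = 67: digit sum 13; 67 is prime, not composite.
Thus m = 67 disproves the claim, and no smaller m works.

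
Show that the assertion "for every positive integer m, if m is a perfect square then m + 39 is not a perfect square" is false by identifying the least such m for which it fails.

We need the least positive integer m for which m is a perfect square but m + 39 is a perfect square.
The first 4 eligible values, up to m = 16, all satisfy the conclusion.
m = 25: 25 = 5² and 25 + 39 = 64 = 8².
Hence m = 25 is a counterexample.

m = 25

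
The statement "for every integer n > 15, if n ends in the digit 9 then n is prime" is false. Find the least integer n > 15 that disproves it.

n = 39

n = 19: 19 ends in 9 and is prime.
n = 29: 29 ends in 9 and is prime.
n = 39: 39 ends in 9; 39 = 3 × 13, composite.
So n = 39 is the smallest counterexample.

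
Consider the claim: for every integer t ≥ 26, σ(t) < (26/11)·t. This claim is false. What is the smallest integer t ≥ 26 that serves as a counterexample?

t = 30

We need the least integer t ≥ 26 for which the claim fails.
The first 4 eligible values, up to t = 29, all satisfy the conclusion.
t = 30: σ(30) = 72; 72 ≥ 780/11.
Thus t = 30 disproves the claim, and no smaller t works.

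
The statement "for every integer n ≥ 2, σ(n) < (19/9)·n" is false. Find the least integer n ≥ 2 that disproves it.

n = 12

For n = 2, 3, 4, 5, 6, 7, 8, 9, 10, 11 the conclusion holds.
n = 12: σ(12) = 28; 28 ≥ 76/3.
Hence n = 12 is a counterexample.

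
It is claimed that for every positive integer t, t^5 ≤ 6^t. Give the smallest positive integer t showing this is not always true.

t = 3

A counterexample is any positive integer t such that t^5 > 6^t; we check each in order.
For t = 1, 2 the conclusion holds.
t = 3: t^5 = 243 and 6^t = 216, so 243 > 216.
Hence t = 3 is a counterexample.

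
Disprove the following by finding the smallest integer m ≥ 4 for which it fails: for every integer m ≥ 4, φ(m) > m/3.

Check each integer m ≥ 4 in order until the claim fails.
For m = 4, 5 the conclusion holds.
m = 6: φ(6) = 2 and 6/3 = 2, so φ(6) ≤ 6/3.
Thus m = 6 disproves the claim, and no smaller m works.

m = 6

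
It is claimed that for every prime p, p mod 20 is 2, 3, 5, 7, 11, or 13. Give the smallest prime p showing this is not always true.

We need the least prime p for which the claim fails.
p = 2: 2 mod 20 = 2.
p = 3: 3 mod 20 = 3.
p = 5: 5 mod 20 = 5.
p = 7: 7 mod 20 = 7.
p = 11: 11 mod 20 = 11.
p = 13: 13 mod 20 = 13.
p = 17: 17 mod 20 = 17 — not in {2, 3, 5, 7, 11, 13}.

p = 17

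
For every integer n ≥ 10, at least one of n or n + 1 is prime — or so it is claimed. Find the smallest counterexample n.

n = 14

We need the least integer n ≥ 10 for which n, n + 1 are both composite.
For n = 10, 11, 12, 13 the conclusion holds.
n = 14: 14 = 2 × 7; 15 = 3 × 5 — both composite.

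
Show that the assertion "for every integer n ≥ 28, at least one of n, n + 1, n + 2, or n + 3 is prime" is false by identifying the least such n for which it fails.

n = 32

We need the least integer n ≥ 28 for which n, n + 1, n + 2, n + 3 are all composite.
The first 4 eligible values, up to n = 31, all satisfy the conclusion.
n = 32: 32 = 2 × 16; 33 = 3 × 11; 34 = 2 × 17; 35 = 5 × 7 — all composite.
Hence n = 32 is a counterexample.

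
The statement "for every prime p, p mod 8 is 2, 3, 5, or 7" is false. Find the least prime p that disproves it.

p = 17

For p = 2, 3, 5, 7, 11, 13 the conclusion holds.
p = 17: 17 mod 8 = 1 — not in {2, 3, 5, 7}.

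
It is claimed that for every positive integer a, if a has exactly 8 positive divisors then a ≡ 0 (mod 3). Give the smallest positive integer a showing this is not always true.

a = 40

a = 24: τ(24) = 8; 24 ≡ 0 (mod 3).
a = 30: τ(30) = 8; 30 ≡ 0 (mod 3).
a = 40: τ(40) = 8; 40 ≡ 1 (mod 3).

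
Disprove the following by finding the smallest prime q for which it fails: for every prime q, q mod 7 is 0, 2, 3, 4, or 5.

q = 13

We need the least prime q for which the claim fails.
For q = 2, 3, 5, 7, 11 the conclusion holds.
q = 13: 13 mod 7 = 6 — not in {0, 2, 3, 4, 5}.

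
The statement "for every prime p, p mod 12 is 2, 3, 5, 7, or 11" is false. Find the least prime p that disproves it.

A counterexample is any prime p such that the claim fails; we check each in order.
For p = 2, 3, 5, 7, 11 the conclusion holds.
p = 13: 13 mod 12 = 1 — not in {2, 3, 5, 7, 11}.
So p = 13 is the smallest counterexample.

p = 13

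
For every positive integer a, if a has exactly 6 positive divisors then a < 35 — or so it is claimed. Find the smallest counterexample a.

A counterexample is any positive integer a such that a has exactly 6 positive divisors but the claim fails; we check each in order.
a = 12: τ(12) = 6; 12 < 35.
a = 18: τ(18) = 6; 18 < 35.
a = 20: τ(20) = 6; 20 < 35.
a = 28: τ(28) = 6; 28 < 35.
a = 32: τ(32) = 6; 32 < 35.
a = 44: τ(44) = 6; 44 ≥ 35.

a = 44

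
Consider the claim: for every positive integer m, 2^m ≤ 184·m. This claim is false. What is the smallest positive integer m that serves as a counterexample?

m = 11

Check each positive integer m in order until 2^m > 184·m.
For m = 1, 2, 3, 4, 5, 6, 7, 8, 9, 10 the conclusion holds.
m = 11: 2^m = 2048 and 184·m = 2024, so 2048 > 2024.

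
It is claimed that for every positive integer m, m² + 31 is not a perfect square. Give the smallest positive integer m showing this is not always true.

m = 15

We need the least positive integer m for which m² + 31 is a perfect square.
For m = 1, 2, 3, 4, …, 12, 13, 14 the conclusion holds.
m = 15: 15² + 31 = 256 = 16², a perfect square.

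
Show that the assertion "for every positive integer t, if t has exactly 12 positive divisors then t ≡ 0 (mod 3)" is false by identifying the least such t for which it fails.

We need the least positive integer t for which t has exactly 12 positive divisors but the claim fails.
t = 60: τ(60) = 12; 60 ≡ 0 (mod 3).
t = 72: τ(72) = 12; 72 ≡ 0 (mod 3).
t = 84: τ(84) = 12; 84 ≡ 0 (mod 3).
t = 90: τ(90) = 12; 90 ≡ 0 (mod 3).
t = 96: τ(96) = 12; 96 ≡ 0 (mod 3).
t = 108: τ(108) = 12; 108 ≡ 0 (mod 3).
t = 126: τ(126) = 12; 126 ≡ 0 (mod 3).
t = 132: τ(132) = 12; 132 ≡ 0 (mod 3).
t = 140: τ(140) = 12; 140 ≡ 2 (mod 3).

t = 140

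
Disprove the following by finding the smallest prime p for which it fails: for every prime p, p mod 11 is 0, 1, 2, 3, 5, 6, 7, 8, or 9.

For p = 2, 3, 5, 7, …, 23, 29, 31 the conclusion holds.
p = 37: 37 mod 11 = 4 — not in {0, 1, 2, 3, 5, 6, 7, 8, 9}.
Thus p = 37 disproves the claim, and no smaller p works.

p = 37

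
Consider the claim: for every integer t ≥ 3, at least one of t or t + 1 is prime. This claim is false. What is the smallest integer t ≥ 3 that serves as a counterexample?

A counterexample is any integer t ≥ 3 such that t, t + 1 are both composite; we check each in order.
t = 3: 3 is prime.
t = 4: 5 is prime.
t = 5: 5 is prime.
t = 6: 7 is prime.
t = 7: 7 is prime.
t = 8: 8 = 2 × 4; 9 = 3 × 3 — both composite.
Thus t = 8 disproves the claim, and no smaller t works.

t = 8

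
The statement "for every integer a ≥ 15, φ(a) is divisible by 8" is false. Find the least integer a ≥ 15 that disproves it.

a = 18

a = 15: φ(15) = 8; 8 mod 8 = 0.
a = 16: φ(16) = 8; 8 mod 8 = 0.
a = 17: φ(17) = 16; 16 mod 8 = 0.
a = 18: φ(18) = 6; 6 mod 8 = 6.
Thus a = 18 disproves the claim, and no smaller a works.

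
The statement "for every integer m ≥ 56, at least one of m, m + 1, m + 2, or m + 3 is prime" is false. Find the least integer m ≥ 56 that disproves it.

m = 62

A counterexample is any integer m ≥ 56 such that m, m + 1, m + 2, m + 3 are all composite; we check each in order.
m = 56: 59 is prime.
m = 57: 59 is prime.
m = 58: 59 is prime.
m = 59: 59 is prime.
m = 60: 61 is prime.
m = 61: 61 is prime.
m = 62: 62 = 2 × 31; 63 = 3 × 21; 64 = 2 × 32; 65 = 5 × 13 — all composite.
Hence m = 62 is a counterexample.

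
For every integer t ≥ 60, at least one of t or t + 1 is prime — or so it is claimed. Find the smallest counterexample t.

t = 60: 61 is prime.
t = 61: 61 is prime.
t = 62: 62 = 2 × 31; 63 = 3 × 21 — both composite.
So t = 62 is the smallest counterexample.

t = 62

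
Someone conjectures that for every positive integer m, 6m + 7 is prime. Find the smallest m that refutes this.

m = 3

Check each positive integer m in order until 6m + 7 is not prime.
For m = 1, 2 the conclusion holds.
m = 3: 6m + 7 = 25 = 5 × 5, composite.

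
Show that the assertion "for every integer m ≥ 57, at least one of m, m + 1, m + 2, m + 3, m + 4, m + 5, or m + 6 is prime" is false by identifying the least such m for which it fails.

For m = 57, 58, 59, 60, …, 87, 88, 89 the conclusion holds.
m = 90: 90 = 2 × 45; 91 = 7 × 13; 92 = 2 × 46; 93 = 3 × 31; 94 = 2 × 47; 95 = 5 × 19; 96 = 2 × 48 — all composite.

m = 90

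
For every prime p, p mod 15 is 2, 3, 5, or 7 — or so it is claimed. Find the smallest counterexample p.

p = 11

A counterexample is any prime p such that the claim fails; we check each in order.
For p = 2, 3, 5, 7 the conclusion holds.
p = 11: 11 mod 15 = 11 — not in {2, 3, 5, 7}.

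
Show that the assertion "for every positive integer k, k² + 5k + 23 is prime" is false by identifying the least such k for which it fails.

k = 14

A counterexample is any positive integer k such that k² + 5k + 23 is not prime; we check each in order.
The first 13 eligible values, up to k = 13, all satisfy the conclusion.
k = 14: k² + 5k + 23 = 289 = 17 × 17, composite.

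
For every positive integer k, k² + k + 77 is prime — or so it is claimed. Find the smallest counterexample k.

Check each positive integer k in order until k² + k + 77 is not prime.
For k = 1, 2, 3, 4, 5 the conclusion holds.
k = 6: k² + k + 77 = 119 = 7 × 17, composite.

k = 6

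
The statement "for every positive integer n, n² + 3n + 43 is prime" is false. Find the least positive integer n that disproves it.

A counterexample is any positive integer n such that n² + 3n + 43 is not prime; we check each in order.
For n = 1, 2, 3, 4, …, 36, 37, 38 the conclusion holds.
n = 39: n² + 3n + 43 = 1681 = 41 × 41, composite.
Hence n = 39 is a counterexample.

n = 39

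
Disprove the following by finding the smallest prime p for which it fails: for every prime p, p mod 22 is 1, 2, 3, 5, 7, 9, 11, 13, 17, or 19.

A counterexample is any prime p such that the claim fails; we check each in order.
For p = 2, 3, 5, 7, …, 23, 29, 31 the conclusion holds.
p = 37: 37 mod 22 = 15 — not in {1, 2, 3, 5, 7, 9, 11, 13, 17, 19}.
So p = 37 is the smallest counterexample.

p = 37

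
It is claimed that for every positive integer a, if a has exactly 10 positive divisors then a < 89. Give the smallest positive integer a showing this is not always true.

We need the least positive integer a for which a has exactly 10 positive divisors but the claim fails.
For a = 48, 80 the conclusion holds.
a = 112: τ(112) = 10; 112 ≥ 89.

a = 112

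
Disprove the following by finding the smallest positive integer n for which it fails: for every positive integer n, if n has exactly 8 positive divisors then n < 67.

n = 70

A counterexample is any positive integer n such that n has exactly 8 positive divisors but the claim fails; we check each in order.
The first 7 eligible values, up to n = 66, all satisfy the conclusion.
n = 70: τ(70) = 8; 70 ≥ 67.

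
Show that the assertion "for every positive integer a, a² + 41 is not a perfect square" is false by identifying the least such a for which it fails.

We need the least positive integer a for which a² + 41 is a perfect square.
For a = 1, 2, 3, 4, …, 17, 18, 19 the conclusion holds.
a = 20: 20² + 41 = 441 = 21², a perfect square.
So a = 20 is the smallest counterexample.

a = 20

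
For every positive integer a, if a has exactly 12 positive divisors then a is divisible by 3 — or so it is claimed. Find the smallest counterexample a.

Check each positive integer a in order until a has exactly 12 positive divisors but a is not divisible by 3.
For a = 60, 72, 84, 90, 96, 108, 126, 132 the conclusion holds.
a = 140: τ(140) = 12; 140 mod 3 = 2.

a = 140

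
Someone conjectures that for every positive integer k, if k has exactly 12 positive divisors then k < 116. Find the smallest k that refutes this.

We need the least positive integer k for which k has exactly 12 positive divisors but the claim fails.
k = 60: τ(60) = 12; 60 < 116.
k = 72: τ(72) = 12; 72 < 116.
k = 84: τ(84) = 12; 84 < 116.
k = 90: τ(90) = 12; 90 < 116.
k = 96: τ(96) = 12; 96 < 116.
k = 108: τ(108) = 12; 108 < 116.
k = 126: τ(126) = 12; 126 ≥ 116.
So k = 126 is the smallest counterexample.

k = 126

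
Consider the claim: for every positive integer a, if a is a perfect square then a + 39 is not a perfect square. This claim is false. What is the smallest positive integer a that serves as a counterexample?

a = 25

We need the least positive integer a for which a is a perfect square but a + 39 is a perfect square.
The first 4 eligible values, up to a = 16, all satisfy the conclusion.
a = 25: 25 = 5² and 25 + 39 = 64 = 8².
So a = 25 is the smallest counterexample.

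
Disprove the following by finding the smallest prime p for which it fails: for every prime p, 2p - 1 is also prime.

p = 5

A counterexample is any prime p such that 2p - 1 is not prime; we check each in order.
p = 2: 2p - 1 = 3, prime.
p = 3: 2p - 1 = 5, prime.
p = 5: 2p - 1 = 9 = 3 × 3, not prime.
Hence p = 5 is a counterexample.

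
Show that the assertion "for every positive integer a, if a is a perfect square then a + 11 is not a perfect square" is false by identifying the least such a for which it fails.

a = 25

A counterexample is any positive integer a such that a is a perfect square but a + 11 is a perfect square; we check each in order.
The first 4 eligible values, up to a = 16, all satisfy the conclusion.
a = 25: 25 = 5² and 25 + 11 = 36 = 6².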